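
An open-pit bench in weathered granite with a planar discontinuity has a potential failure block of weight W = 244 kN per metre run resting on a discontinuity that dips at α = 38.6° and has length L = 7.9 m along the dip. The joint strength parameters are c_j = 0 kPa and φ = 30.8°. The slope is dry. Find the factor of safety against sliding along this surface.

FS = 0.75

Resolving the block weight along and normal to the plane and applying the Mohr–Coulomb strength on the joint:
N' = W cosα = 244·cos38.6° = 190.7 kN/m
Driving force T = W sinα = 244·sin38.6° = 152.2 kN/m
Resisting force R = c_j·L + N'·tanφ = 0·7.9 + 190.7·tan30.8° = 0.0 + 113.7 = 113.7 kN/m
FS = R / T = 113.7 / 152.2 = 0.747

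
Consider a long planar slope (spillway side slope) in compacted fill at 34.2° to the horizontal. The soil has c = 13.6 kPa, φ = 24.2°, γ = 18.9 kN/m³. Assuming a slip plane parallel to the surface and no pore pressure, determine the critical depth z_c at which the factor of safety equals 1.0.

z_c = 4.57 m

Setting FS = 1.00 in FS = [c + γz cos²β tanφ] / [γz sinβ cosβ] and solving for z:
z = c / [γ cosβ (FS·sinβ − cosβ·tanφ)]
  = 13.6 / [18.9·cos34.2°·(1.00·sin34.2° − cos34.2°·tan24.2°)]
  = 13.6 / [18.9·0.8271·(1.00·0.5621 − 0.8271·0.4494)]
  = 13.6 / 2.9760 = 4.570 m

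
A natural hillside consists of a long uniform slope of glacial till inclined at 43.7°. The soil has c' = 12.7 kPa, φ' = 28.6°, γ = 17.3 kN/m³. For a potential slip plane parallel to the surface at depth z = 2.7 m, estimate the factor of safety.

FS = 1.11

For an infinite slope with a slip plane parallel to the surface (no pore pressure): FS = [c' + γz cos²β tanφ'] / [γz sinβ cosβ].
γz = 17.3·2.7 = 46.71 kN/m²
Numerator = 12.7 + 46.71·cos²43.7°·tan28.6° = 12.7 + 46.71·0.5227·0.5452 = 26.011 kPa
Denominator = 46.71·sin43.7°·cos43.7° = 46.71·0.6909·0.7230 = 23.331 kPa
FS = 26.011 / 23.331 = 1.115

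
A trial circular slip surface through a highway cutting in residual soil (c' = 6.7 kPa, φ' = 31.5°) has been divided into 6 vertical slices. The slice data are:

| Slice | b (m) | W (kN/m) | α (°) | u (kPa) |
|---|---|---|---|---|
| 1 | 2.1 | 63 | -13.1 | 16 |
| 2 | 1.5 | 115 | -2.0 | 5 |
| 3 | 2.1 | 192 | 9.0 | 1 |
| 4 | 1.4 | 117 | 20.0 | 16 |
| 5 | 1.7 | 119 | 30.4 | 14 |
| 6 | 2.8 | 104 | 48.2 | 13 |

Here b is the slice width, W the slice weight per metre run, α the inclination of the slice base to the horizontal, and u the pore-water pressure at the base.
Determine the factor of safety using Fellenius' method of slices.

Ordinary method of slices: FS = Σ[c'·Δl_i + (W_i cosα_i − u_i·Δl_i)·tanφ'] / Σ W_i sinα_i, with Δl_i = b_i / cosα_i.
Slice 1: Δl = 2.1/cos(-13.1°) = 2.156 m; N'_1 = 63·cos(-13.1°) − 16·2.156 = 26.9; c'Δl = 14.45; W sinα = -14.3
Slice 2: Δl = 1.5/cos(-2.0°) = 1.501 m; N'_2 = 115·cos(-2.0°) − 5·1.501 = 107.4; c'Δl = 10.06; W sinα = -4.0
Slice 3: Δl = 2.1/cos9.0° = 2.126 m; N'_3 = 192·cos9.0° − 1·2.126 = 187.5; c'Δl = 14.25; W sinα = 30.0
Slice 4: Δl = 1.4/cos20.0° = 1.490 m; N'_4 = 117·cos20.0° − 16·1.490 = 86.1; c'Δl = 9.98; W sinα = 40.0
Slice 5: Δl = 1.7/cos30.4° = 1.971 m; N'_5 = 119·cos30.4° − 14·1.971 = 75.0; c'Δl = 13.21; W sinα = 60.2
Slice 6: Δl = 2.8/cos48.2° = 4.201 m; N'_6 = 104·cos48.2° − 13·4.201 = 14.7; c'Δl = 28.15; W sinα = 77.5
Σc'Δl = 90.1 kN/m; ΣN' = 497.7 kN/m; ΣW sinα = 189.5 kN/m
Resisting = 90.1 + 497.7·tan31.5° = 90.1 + 305.0 = 395.0 kN/m
FS = 395.0 / 189.5 = 2.085

FS = 2.08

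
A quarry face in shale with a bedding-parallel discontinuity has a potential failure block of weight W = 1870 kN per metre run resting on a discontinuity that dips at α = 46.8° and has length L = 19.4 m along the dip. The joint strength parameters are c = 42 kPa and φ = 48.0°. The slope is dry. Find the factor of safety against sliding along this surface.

FS = 1.64

Resolving the block weight along and normal to the plane and applying the Mohr–Coulomb strength on the joint:
N' = W cosα = 1870·cos46.8° = 1280.1 kN/m
Driving force T = W sinα = 1870·sin46.8° = 1363.2 kN/m
Resisting force R = c·L + N'·tanφ = 42·19.4 + 1280.1·tan48.0° = 814.8 + 1421.7 = 2236.5 kN/m
FS = R / T = 2236.5 / 1363.2 = 1.641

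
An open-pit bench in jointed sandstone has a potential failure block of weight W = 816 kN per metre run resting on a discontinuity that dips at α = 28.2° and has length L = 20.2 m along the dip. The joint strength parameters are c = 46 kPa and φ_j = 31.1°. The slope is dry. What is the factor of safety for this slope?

FS = 3.53

Resolving the block weight along and normal to the plane and applying the Mohr–Coulomb strength on the joint:
N' = W cosα = 816·cos28.2° = 719.1 kN/m
Driving force T = W sinα = 816·sin28.2° = 385.6 kN/m
Resisting force R = c·L + N'·tanφ_j = 46·20.2 + 719.1·tan31.1° = 929.2 + 433.8 = 1363.0 kN/m
FS = R / T = 1363.0 / 385.6 = 3.535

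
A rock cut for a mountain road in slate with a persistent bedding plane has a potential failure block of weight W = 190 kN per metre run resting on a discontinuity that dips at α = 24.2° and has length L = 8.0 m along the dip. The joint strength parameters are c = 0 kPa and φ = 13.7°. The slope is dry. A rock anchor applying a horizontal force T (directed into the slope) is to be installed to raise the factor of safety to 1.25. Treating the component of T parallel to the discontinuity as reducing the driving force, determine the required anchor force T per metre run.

Resolving forces along and normal to the sliding plane, with the horizontal anchor force T adding T·sinα to the effective normal force and T·cosα acting up the plane against the driving force:
FS = [cL + (W cosα + T sinα) tanφ] / [W sinα − T cosα]
Without the anchor: N' = 173.3 kN/m, driving T_d = 77.9 kN/m, resisting R = 0·8.0 + 173.3·tan13.7° = 42.2 kN/m, FS = 0.54.
Setting FS = 1.25 and solving for T:
1.25·(77.9 − T cos24.2°) = 42.2 + T sin24.2°·tan13.7°
T·(sin24.2°·tan13.7° + 1.25·cos24.2°) = 1.25·77.9 − 42.2
T·(0.4099·0.2438 + 1.25·0.9121) = 97.4 − 42.2 = 55.1
T·1.2401 = 55.1
T = 44.4 kN/m

T = 44 kN/m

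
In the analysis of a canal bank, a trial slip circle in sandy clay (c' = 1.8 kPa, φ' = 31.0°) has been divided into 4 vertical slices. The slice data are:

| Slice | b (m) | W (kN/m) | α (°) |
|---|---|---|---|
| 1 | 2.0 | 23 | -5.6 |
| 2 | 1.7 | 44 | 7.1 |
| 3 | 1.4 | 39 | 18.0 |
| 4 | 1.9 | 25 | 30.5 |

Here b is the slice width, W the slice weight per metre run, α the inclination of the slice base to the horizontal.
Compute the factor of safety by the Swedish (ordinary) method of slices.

Ordinary method of slices: FS = Σ[c'·Δl_i + (W_i cosα_i)·tanφ'] / Σ W_i sinα_i, with Δl_i = b_i / cosα_i.
Slice 1: Δl = 2.0/cos(-5.6°) = 2.010 m; N'_1 = 23·cos(-5.6°) = 22.9; c'Δl = 3.62; W sinα = -2.2
Slice 2: Δl = 1.7/cos7.1° = 1.713 m; N'_2 = 44·cos7.1° = 43.7; c'Δl = 3.08; W sinα = 5.4
Slice 3: Δl = 1.4/cos18.0° = 1.472 m; N'_3 = 39·cos18.0° = 37.1; c'Δl = 2.65; W sinα = 12.1
Slice 4: Δl = 1.9/cos30.5° = 2.205 m; N'_4 = 25·cos30.5° = 21.5; c'Δl = 3.97; W sinα = 12.7
Σc'Δl = 13.3 kN/m; ΣN' = 125.2 kN/m; ΣW sinα = 27.9 kN/m
Resisting = 13.3 + 125.2·tan31.0° = 13.3 + 75.2 = 88.5 kN/m
FS = 88.5 / 27.9 = 3.170

FS = 3.17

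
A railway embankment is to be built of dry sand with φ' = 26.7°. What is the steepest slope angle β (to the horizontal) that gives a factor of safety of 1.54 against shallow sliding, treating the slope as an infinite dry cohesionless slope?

For an infinite dry cohesionless slope FS = tanφ'/tanβ, so tanβ = tanφ' / FS.
tanβ = tan26.7° / 1.54 = 0.5029 / 1.54 = 0.3266
β = arctan(0.3266) = 18.09°

β = 18.1°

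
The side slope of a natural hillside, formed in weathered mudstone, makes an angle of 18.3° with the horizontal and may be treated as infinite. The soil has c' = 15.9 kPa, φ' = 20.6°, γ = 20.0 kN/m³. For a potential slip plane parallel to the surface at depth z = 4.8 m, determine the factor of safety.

For an infinite slope with a slip plane parallel to the surface (no pore pressure): FS = [c' + γz cos²β tanφ'] / [γz sinβ cosβ].
γz = 20.0·4.8 = 96.00 kN/m²
Numerator = 15.9 + 96.00·cos²18.3°·tan20.6° = 15.9 + 96.00·0.9014·0.3759 = 48.426 kPa
Denominator = 96.00·sin18.3°·cos18.3° = 96.00·0.3140·0.9494 = 28.619 kPa
FS = 48.426 / 28.619 = 1.692

FS = 1.69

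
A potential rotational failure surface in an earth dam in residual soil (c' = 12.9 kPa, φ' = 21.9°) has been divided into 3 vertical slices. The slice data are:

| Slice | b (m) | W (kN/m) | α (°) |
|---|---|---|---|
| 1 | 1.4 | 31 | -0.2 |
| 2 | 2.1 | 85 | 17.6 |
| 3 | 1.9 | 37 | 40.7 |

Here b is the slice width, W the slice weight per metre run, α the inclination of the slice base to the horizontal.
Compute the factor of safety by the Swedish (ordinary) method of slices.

FS = 2.72

Ordinary method of slices: FS = Σ[c'·Δl_i + (W_i cosα_i)·tanφ'] / Σ W_i sinα_i, with Δl_i = b_i / cosα_i.
Slice 1: Δl = 1.4/cos(-0.2°) = 1.400 m; N'_1 = 31·cos(-0.2°) = 31.0; c'Δl = 18.06; W sinα = -0.1
Slice 2: Δl = 2.1/cos17.6° = 2.203 m; N'_2 = 85·cos17.6° = 81.0; c'Δl = 28.42; W sinα = 25.7
Slice 3: Δl = 1.9/cos40.7° = 2.506 m; N'_3 = 37·cos40.7° = 28.1; c'Δl = 32.33; W sinα = 24.1
Σc'Δl = 78.8 kN/m; ΣN' = 140.1 kN/m; ΣW sinα = 49.7 kN/m
Resisting = 78.8 + 140.1·tan21.9° = 78.8 + 56.3 = 135.1 kN/m
FS = 135.1 / 49.7 = 2.718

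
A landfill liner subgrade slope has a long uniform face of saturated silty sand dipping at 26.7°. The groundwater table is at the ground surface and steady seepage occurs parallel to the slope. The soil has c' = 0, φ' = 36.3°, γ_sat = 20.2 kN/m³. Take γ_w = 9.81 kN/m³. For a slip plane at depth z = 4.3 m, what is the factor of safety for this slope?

With seepage parallel to the slope and the water table at the surface, the effective normal stress on the slip plane uses the buoyant unit weight γ' = γ_sat − γ_w while the driving shear stress uses γ_sat:
FS = [c' + γ' z cos²β tanφ'] / [γ_sat z sinβ cosβ]
(For c' = 0 this reduces to FS = (γ'/γ_sat)·tanφ'/tanβ.)
γ' = 20.2 − 9.81 = 10.39 kN/m³
Numerator = 0.0 + 10.39·4.3·cos²26.7°·tan36.3° = 0.0 + 10.39·4.3·0.7981·0.7346 = 26.193 kPa
Denominator = 20.2·4.3·sin26.7°·cos26.7° = 20.2·4.3·0.4493·0.8934 = 34.866 kPa
FS = 26.193 / 34.866 = 0.751

FS = 0.75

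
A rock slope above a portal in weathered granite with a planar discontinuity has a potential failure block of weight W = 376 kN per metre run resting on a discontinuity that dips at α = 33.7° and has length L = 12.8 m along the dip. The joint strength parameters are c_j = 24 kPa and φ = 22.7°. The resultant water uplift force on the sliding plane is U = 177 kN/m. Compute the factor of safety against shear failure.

Resolving the block weight along and normal to the plane and applying the Mohr–Coulomb strength on the joint:
N' = W cosα − U = 376·cos33.7° − 177 = 135.8 kN/m
Driving force T = W sinα = 376·sin33.7° = 208.6 kN/m
Resisting force R = c_j·L + N'·tanφ = 24·12.8 + 135.8·tan22.7° = 307.2 + 56.8 = 364.0 kN/m
FS = R / T = 364.0 / 208.6 = 1.745

FS = 1.74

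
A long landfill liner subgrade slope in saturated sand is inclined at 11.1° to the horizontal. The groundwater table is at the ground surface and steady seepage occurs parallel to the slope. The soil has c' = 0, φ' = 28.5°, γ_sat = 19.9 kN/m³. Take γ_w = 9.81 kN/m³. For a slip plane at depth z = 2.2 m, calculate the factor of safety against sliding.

With seepage parallel to the slope and the water table at the surface, the effective normal stress on the slip plane uses the buoyant unit weight γ' = γ_sat − γ_w while the driving shear stress uses γ_sat:
FS = [c' + γ' z cos²β tanφ'] / [γ_sat z sinβ cosβ]
(For c' = 0 this reduces to FS = (γ'/γ_sat)·tanφ'/tanβ.)
γ' = 19.9 − 9.81 = 10.09 kN/m³
Numerator = 0.0 + 10.09·2.2·cos²11.1°·tan28.5° = 0.0 + 10.09·2.2·0.9629·0.5430 = 11.606 kPa
Denominator = 19.9·2.2·sin11.1°·cos11.1° = 19.9·2.2·0.1925·0.9813 = 8.271 kPa
FS = 11.606 / 8.271 = 1.403

FS = 1.40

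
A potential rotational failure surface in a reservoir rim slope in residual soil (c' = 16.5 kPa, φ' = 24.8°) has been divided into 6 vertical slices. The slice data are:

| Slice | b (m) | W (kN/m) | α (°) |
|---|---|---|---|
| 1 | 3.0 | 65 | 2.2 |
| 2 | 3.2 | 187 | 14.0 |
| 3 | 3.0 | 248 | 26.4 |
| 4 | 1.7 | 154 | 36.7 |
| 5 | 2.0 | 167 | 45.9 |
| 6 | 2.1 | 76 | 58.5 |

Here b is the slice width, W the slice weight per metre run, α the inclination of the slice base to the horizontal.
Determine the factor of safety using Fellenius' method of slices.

FS = 1.50

Ordinary method of slices: FS = Σ[c'·Δl_i + (W_i cosα_i)·tanφ'] / Σ W_i sinα_i, with Δl_i = b_i / cosα_i.
Slice 1: Δl = 3.0/cos2.2° = 3.002 m; N'_1 = 65·cos2.2° = 65.0; c'Δl = 49.54; W sinα = 2.5
Slice 2: Δl = 3.2/cos14.0° = 3.298 m; N'_2 = 187·cos14.0° = 181.4; c'Δl = 54.42; W sinα = 45.2
Slice 3: Δl = 3.0/cos26.4° = 3.349 m; N'_3 = 248·cos26.4° = 222.1; c'Δl = 55.26; W sinα = 110.3
Slice 4: Δl = 1.7/cos36.7° = 2.120 m; N'_4 = 154·cos36.7° = 123.5; c'Δl = 34.98; W sinα = 92.0
Slice 5: Δl = 2.0/cos45.9° = 2.874 m; N'_5 = 167·cos45.9° = 116.2; c'Δl = 47.42; W sinα = 119.9
Slice 6: Δl = 2.1/cos58.5° = 4.019 m; N'_6 = 76·cos58.5° = 39.7; c'Δl = 66.32; W sinα = 64.8
Σc'Δl = 307.9 kN/m; ΣN' = 747.9 kN/m; ΣW sinα = 434.8 kN/m
Resisting = 307.9 + 747.9·tan24.8° = 307.9 + 345.6 = 653.5 kN/m
FS = 653.5 / 434.8 = 1.503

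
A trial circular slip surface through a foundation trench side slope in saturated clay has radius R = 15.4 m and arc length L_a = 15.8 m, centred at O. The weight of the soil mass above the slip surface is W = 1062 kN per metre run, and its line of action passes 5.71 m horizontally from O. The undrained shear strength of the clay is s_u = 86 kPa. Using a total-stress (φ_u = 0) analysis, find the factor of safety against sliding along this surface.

FS = 3.45

Taking moments about the centre O, the resisting moment is provided by the undrained shear strength acting along the arc:
M_R = s_u·L_a·R = 86·15.80·15.4 = 20925.5 kN·m/m
M_D = W·d = 1062·5.71 = 6064.0 kN·m/m
FS = M_R / M_D = 20925.5 / 6064.0 = 3.451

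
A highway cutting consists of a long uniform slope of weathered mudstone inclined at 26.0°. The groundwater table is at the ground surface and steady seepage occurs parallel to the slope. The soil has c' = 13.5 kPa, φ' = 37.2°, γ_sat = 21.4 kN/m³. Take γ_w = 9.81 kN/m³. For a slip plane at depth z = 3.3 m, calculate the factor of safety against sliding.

FS = 1.33

With seepage parallel to the slope and the water table at the surface, the effective normal stress on the slip plane uses the buoyant unit weight γ' = γ_sat − γ_w while the driving shear stress uses γ_sat:
FS = [c' + γ' z cos²β tanφ'] / [γ_sat z sinβ cosβ]
γ' = 21.4 − 9.81 = 11.59 kN/m³
Numerator = 13.5 + 11.59·3.3·cos²26.0°·tan37.2° = 13.5 + 11.59·3.3·0.8078·0.7590 = 36.952 kPa
Denominator = 21.4·3.3·sin26.0°·cos26.0° = 21.4·3.3·0.4384·0.8988 = 27.825 kPa
FS = 36.952 / 27.825 = 1.328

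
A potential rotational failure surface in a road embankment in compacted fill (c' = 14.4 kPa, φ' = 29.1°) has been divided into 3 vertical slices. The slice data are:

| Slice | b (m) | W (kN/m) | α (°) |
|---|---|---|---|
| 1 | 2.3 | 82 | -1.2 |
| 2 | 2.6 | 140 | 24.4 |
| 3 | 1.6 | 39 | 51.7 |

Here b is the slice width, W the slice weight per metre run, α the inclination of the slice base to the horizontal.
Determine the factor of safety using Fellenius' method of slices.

Ordinary method of slices: FS = Σ[c'·Δl_i + (W_i cosα_i)·tanφ'] / Σ W_i sinα_i, with Δl_i = b_i / cosα_i.
Slice 1: Δl = 2.3/cos(-1.2°) = 2.301 m; N'_1 = 82·cos(-1.2°) = 82.0; c'Δl = 33.13; W sinα = -1.7
Slice 2: Δl = 2.6/cos24.4° = 2.855 m; N'_2 = 140·cos24.4° = 127.5; c'Δl = 41.11; W sinα = 57.8
Slice 3: Δl = 1.6/cos51.7° = 2.582 m; N'_3 = 39·cos51.7° = 24.2; c'Δl = 37.17; W sinα = 30.6
Σc'Δl = 111.4 kN/m; ΣN' = 233.6 kN/m; ΣW sinα = 86.7 kN/m
Resisting = 111.4 + 233.6·tan29.1° = 111.4 + 130.0 = 241.5 kN/m
FS = 241.5 / 86.7 = 2.784

FS = 2.78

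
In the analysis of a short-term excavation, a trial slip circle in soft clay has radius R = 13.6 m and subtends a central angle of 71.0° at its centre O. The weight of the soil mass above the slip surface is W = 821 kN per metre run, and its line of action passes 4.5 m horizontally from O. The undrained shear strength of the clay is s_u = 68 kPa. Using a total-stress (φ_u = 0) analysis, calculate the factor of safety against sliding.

Taking moments about the centre O, the resisting moment is provided by the undrained shear strength acting along the arc:
Arc length L_a = R·θ = 13.6·(71.0°·π/180) = 13.6·1.2392 = 16.85 m
M_R = s_u·L_a·R = 68·16.85·13.6 = 15585.6 kN·m/m
M_D = W·d = 821·4.5 = 3694.5 kN·m/m
FS = M_R / M_D = 15585.6 / 3694.5 = 4.219

FS = 4.22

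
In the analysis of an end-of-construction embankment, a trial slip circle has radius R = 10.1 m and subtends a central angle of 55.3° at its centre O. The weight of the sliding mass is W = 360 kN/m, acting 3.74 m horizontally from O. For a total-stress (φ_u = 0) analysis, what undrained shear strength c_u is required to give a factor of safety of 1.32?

c_u = 18.1 kPa

FS = c_u·L_a·R / (W·d), so c_u = FS·W·d / (L_a·R).
Arc length L_a = R·θ = 10.1·(55.3°·π/180) = 10.1·0.9652 = 9.75 m
c_u = 1.32·360·3.74 / (9.75·10.1) = 1777.2 / 98.46 = 18.05 kPa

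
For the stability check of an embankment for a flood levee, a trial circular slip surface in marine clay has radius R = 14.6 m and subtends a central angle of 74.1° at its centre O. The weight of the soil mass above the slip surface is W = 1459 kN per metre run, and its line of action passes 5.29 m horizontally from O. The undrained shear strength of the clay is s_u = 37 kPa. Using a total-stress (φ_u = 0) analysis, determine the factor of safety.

FS = 1.32

Taking moments about the centre O, the resisting moment is provided by the undrained shear strength acting along the arc:
Arc length L_a = R·θ = 14.6·(74.1°·π/180) = 14.6·1.2933 = 18.88 m
M_R = s_u·L_a·R = 37·18.88·14.6 = 10200.1 kN·m/m
M_D = W·d = 1459·5.29 = 7718.1 kN·m/m
FS = M_R / M_D = 10200.1 / 7718.1 = 1.322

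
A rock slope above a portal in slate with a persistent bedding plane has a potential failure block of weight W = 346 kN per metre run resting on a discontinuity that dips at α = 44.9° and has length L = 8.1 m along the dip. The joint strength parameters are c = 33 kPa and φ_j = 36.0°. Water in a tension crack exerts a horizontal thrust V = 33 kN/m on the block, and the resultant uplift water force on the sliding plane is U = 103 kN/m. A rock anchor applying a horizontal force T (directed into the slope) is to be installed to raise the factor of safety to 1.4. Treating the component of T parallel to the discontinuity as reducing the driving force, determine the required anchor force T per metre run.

T = 14 kN/m

Resolving forces along and normal to the sliding plane, with the horizontal anchor force T adding T·sinα to the effective normal force and T·cosα acting up the plane against the driving force:
FS = [cL + (W cosα − U − V sinα + T sinα) tanφ_j] / [W sinα + V cosα − T cosα]
Without the anchor: N' = 118.8 kN/m, driving T_d = 267.6 kN/m, resisting R = 33·8.1 + 118.8·tan36.0° = 353.6 kN/m, FS = 1.32.
Setting FS = 1.4 and solving for T:
1.4·(267.6 − T cos44.9°) = 353.6 + T sin44.9°·tan36.0°
T·(sin44.9°·tan36.0° + 1.4·cos44.9°) = 1.4·267.6 − 353.6
T·(0.7059·0.7265 + 1.4·0.7083) = 374.6 − 353.6 = 21.0
T·1.5045 = 21.0
T = 14.0 kN/m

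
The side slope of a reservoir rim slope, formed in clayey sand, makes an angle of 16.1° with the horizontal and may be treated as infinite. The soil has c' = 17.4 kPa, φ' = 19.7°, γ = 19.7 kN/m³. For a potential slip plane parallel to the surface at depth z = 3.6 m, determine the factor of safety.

FS = 2.16

For an infinite slope with a slip plane parallel to the surface (no pore pressure): FS = [c' + γz cos²β tanφ'] / [γz sinβ cosβ].
γz = 19.7·3.6 = 70.92 kN/m²
Numerator = 17.4 + 70.92·cos²16.1°·tan19.7° = 17.4 + 70.92·0.9231·0.3581 = 40.840 kPa
Denominator = 70.92·sin16.1°·cos16.1° = 70.92·0.2773·0.9608 = 18.896 kPa
FS = 40.840 / 18.896 = 2.161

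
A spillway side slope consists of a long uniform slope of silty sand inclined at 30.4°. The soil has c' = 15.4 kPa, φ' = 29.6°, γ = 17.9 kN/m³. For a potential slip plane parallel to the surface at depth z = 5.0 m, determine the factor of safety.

FS = 1.36

For an infinite slope with a slip plane parallel to the surface (no pore pressure): FS = [c' + γz cos²β tanφ'] / [γz sinβ cosβ].
γz = 17.9·5.0 = 89.50 kN/m²
Numerator = 15.4 + 89.50·cos²30.4°·tan29.6° = 15.4 + 89.50·0.7439·0.5681 = 53.224 kPa
Denominator = 89.50·sin30.4°·cos30.4° = 89.50·0.5060·0.8625 = 39.063 kPa
FS = 53.224 / 39.063 = 1.362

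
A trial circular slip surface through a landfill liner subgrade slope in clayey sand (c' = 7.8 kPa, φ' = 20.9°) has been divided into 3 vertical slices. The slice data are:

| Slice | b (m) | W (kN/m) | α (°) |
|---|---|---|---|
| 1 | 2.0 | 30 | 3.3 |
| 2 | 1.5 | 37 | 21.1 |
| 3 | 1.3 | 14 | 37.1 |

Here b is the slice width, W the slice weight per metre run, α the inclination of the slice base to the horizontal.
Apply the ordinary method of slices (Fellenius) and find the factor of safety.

Ordinary method of slices: FS = Σ[c'·Δl_i + (W_i cosα_i)·tanφ'] / Σ W_i sinα_i, with Δl_i = b_i / cosα_i.
Slice 1: Δl = 2.0/cos3.3° = 2.003 m; N'_1 = 30·cos3.3° = 30.0; c'Δl = 15.63; W sinα = 1.7
Slice 2: Δl = 1.5/cos21.1° = 1.608 m; N'_2 = 37·cos21.1° = 34.5; c'Δl = 12.54; W sinα = 13.3
Slice 3: Δl = 1.3/cos37.1° = 1.630 m; N'_3 = 14·cos37.1° = 11.2; c'Δl = 12.71; W sinα = 8.4
Σc'Δl = 40.9 kN/m; ΣN' = 75.6 kN/m; ΣW sinα = 23.5 kN/m
Resisting = 40.9 + 75.6·tan20.9° = 40.9 + 28.9 = 69.8 kN/m
FS = 69.8 / 23.5 = 2.970

FS = 2.97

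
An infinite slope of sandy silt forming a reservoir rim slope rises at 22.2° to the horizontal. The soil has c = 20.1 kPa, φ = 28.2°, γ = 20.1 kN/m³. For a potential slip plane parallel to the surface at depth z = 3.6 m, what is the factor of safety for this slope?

FS = 2.11

For an infinite slope with a slip plane parallel to the surface (no pore pressure): FS = [c + γz cos²β tanφ] / [γz sinβ cosβ].
γz = 20.1·3.6 = 72.36 kN/m²
Numerator = 20.1 + 72.36·cos²22.2°·tan28.2° = 20.1 + 72.36·0.8572·0.5362 = 53.360 kPa
Denominator = 72.36·sin22.2°·cos22.2° = 72.36·0.3778·0.9259 = 25.314 kPa
FS = 53.360 / 25.314 = 2.108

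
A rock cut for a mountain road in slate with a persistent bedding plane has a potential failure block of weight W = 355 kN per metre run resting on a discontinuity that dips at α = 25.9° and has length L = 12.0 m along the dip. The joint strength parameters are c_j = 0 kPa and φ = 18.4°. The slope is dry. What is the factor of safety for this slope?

FS = 0.69

Resolving the block weight along and normal to the plane and applying the Mohr–Coulomb strength on the joint:
N' = W cosα = 355·cos25.9° = 319.3 kN/m
Driving force T = W sinα = 355·sin25.9° = 155.1 kN/m
Resisting force R = c_j·L + N'·tanφ = 0·12.0 + 319.3·tan18.4° = 0.0 + 106.2 = 106.2 kN/m
FS = R / T = 106.2 / 155.1 = 0.685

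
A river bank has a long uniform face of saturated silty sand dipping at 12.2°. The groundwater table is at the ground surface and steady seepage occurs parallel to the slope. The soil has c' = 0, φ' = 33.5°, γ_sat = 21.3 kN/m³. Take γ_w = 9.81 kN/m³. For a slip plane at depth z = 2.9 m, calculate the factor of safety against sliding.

With seepage parallel to the slope and the water table at the surface, the effective normal stress on the slip plane uses the buoyant unit weight γ' = γ_sat − γ_w while the driving shear stress uses γ_sat:
FS = [c' + γ' z cos²β tanφ'] / [γ_sat z sinβ cosβ]
(For c' = 0 this reduces to FS = (γ'/γ_sat)·tanφ'/tanβ.)
γ' = 21.3 − 9.81 = 11.49 kN/m³
Numerator = 0.0 + 11.49·2.9·cos²12.2°·tan33.5° = 0.0 + 11.49·2.9·0.9553·0.6619 = 21.070 kPa
Denominator = 21.3·2.9·sin12.2°·cos12.2° = 21.3·2.9·0.2113·0.9774 = 12.759 kPa
FS = 21.070 / 12.759 = 1.651

FS = 1.65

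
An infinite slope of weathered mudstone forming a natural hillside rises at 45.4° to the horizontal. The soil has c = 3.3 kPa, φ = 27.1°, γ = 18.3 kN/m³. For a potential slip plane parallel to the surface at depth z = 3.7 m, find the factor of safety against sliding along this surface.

FS = 0.60

For an infinite slope with a slip plane parallel to the surface (no pore pressure): FS = [c + γz cos²β tanφ] / [γz sinβ cosβ].
γz = 18.3·3.7 = 67.71 kN/m²
Numerator = 3.3 + 67.71·cos²45.4°·tan27.1° = 3.3 + 67.71·0.4930·0.5117 = 20.383 kPa
Denominator = 67.71·sin45.4°·cos45.4° = 67.71·0.7120·0.7022 = 33.852 kPa
FS = 20.383 / 33.852 = 0.602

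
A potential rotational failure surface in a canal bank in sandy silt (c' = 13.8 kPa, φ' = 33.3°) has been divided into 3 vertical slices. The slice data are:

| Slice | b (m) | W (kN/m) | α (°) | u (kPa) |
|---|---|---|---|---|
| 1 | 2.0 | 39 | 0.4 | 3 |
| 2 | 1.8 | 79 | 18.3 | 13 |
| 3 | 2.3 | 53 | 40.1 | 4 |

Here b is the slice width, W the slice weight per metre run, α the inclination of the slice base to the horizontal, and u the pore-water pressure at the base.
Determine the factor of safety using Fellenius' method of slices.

FS = 2.85

Ordinary method of slices: FS = Σ[c'·Δl_i + (W_i cosα_i − u_i·Δl_i)·tanφ'] / Σ W_i sinα_i, with Δl_i = b_i / cosα_i.
Slice 1: Δl = 2.0/cos0.4° = 2.000 m; N'_1 = 39·cos0.4° − 3·2.000 = 33.0; c'Δl = 27.60; W sinα = 0.3
Slice 2: Δl = 1.8/cos18.3° = 1.896 m; N'_2 = 79·cos18.3° − 13·1.896 = 50.4; c'Δl = 26.16; W sinα = 24.8
Slice 3: Δl = 2.3/cos40.1° = 3.007 m; N'_3 = 53·cos40.1° − 4·3.007 = 28.5; c'Δl = 41.49; W sinα = 34.1
Σc'Δl = 95.3 kN/m; ΣN' = 111.9 kN/m; ΣW sinα = 59.2 kN/m
Resisting = 95.3 + 111.9·tan33.3° = 95.3 + 73.5 = 168.7 kN/m
FS = 168.7 / 59.2 = 2.850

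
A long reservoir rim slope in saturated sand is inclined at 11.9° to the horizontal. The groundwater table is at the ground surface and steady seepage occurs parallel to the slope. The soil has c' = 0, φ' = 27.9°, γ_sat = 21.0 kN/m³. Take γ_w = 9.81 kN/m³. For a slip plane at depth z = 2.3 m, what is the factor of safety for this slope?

With seepage parallel to the slope and the water table at the surface, the effective normal stress on the slip plane uses the buoyant unit weight γ' = γ_sat − γ_w while the driving shear stress uses γ_sat:
FS = [c' + γ' z cos²β tanφ'] / [γ_sat z sinβ cosβ]
(For c' = 0 this reduces to FS = (γ'/γ_sat)·tanφ'/tanβ.)
γ' = 21.0 − 9.81 = 11.19 kN/m³
Numerator = 0.0 + 11.19·2.3·cos²11.9°·tan27.9° = 0.0 + 11.19·2.3·0.9575·0.5295 = 13.048 kPa
Denominator = 21.0·2.3·sin11.9°·cos11.9° = 21.0·2.3·0.2062·0.9785 = 9.746 kPa
FS = 13.048 / 9.746 = 1.339

FS = 1.34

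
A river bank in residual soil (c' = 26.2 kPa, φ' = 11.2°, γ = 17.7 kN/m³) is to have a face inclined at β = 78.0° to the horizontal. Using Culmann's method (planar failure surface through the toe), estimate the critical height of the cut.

Culmann's analysis gives the critical failure plane at α_cr = (β + φ')/2 = (78.0 + 11.2)/2 = 44.6°, and the critical height
H_c = (4c'/γ) · sinβ cosφ' / [1 − cos(β − φ')]
    = (4·26.2/17.7) · sin78.0°·cos11.2° / [1 − cos(66.8°)]
    = 5.921 · 0.9781·0.9810 / [1 − 0.3939]
    = 5.921 · 0.9595 / 0.6061
    = 9.37 m

H_c = 9.37 m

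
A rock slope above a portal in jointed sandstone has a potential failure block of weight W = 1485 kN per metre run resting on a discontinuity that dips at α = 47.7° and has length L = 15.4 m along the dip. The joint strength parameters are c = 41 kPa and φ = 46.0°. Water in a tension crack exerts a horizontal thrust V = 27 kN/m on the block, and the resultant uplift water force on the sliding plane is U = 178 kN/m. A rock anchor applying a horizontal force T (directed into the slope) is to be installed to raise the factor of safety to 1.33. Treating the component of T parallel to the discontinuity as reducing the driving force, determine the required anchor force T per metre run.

Resolving forces along and normal to the sliding plane, with the horizontal anchor force T adding T·sinα to the effective normal force and T·cosα acting up the plane against the driving force:
FS = [cL + (W cosα − U − V sinα + T sinα) tanφ] / [W sinα + V cosα − T cosα]
Without the anchor: N' = 801.5 kN/m, driving T_d = 1116.5 kN/m, resisting R = 41·15.4 + 801.5·tan46.0° = 1461.3 kN/m, FS = 1.31.
Setting FS = 1.33 and solving for T:
1.33·(1116.5 − T cos47.7°) = 1461.3 + T sin47.7°·tan46.0°
T·(sin47.7°·tan46.0° + 1.33·cos47.7°) = 1.33·1116.5 − 1461.3
T·(0.7396·1.0355 + 1.33·0.6730) = 1485.0 − 1461.3 = 23.6
T·1.6610 = 23.6
T = 14.2 kN/m

T = 14 kN/m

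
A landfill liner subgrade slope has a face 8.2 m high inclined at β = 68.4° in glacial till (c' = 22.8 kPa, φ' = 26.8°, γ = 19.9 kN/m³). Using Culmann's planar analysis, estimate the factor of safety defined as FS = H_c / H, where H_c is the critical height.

H_c = (4c'/γ) · sinβ cosφ' / [1 − cos(β − φ')]
    = (4·22.8/19.9) · sin68.4°·cos26.8° / [1 − cos41.6°]
    = 4.583 · 0.8299 / 0.2522 = 15.08 m
FS = H_c / H = 15.08 / 8.2 = 1.839

FS = 1.84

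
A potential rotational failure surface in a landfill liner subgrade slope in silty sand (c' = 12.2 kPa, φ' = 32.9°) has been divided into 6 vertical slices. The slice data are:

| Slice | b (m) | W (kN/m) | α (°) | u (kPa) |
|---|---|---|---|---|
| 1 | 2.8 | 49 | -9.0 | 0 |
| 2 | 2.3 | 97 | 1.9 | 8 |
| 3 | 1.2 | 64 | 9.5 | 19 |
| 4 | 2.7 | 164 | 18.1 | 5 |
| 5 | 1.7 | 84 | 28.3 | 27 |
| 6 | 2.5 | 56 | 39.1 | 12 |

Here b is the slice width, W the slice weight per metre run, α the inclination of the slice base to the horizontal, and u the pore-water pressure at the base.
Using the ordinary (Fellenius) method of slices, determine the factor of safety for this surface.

FS = 2.96

Ordinary method of slices: FS = Σ[c'·Δl_i + (W_i cosα_i − u_i·Δl_i)·tanφ'] / Σ W_i sinα_i, with Δl_i = b_i / cosα_i.
Slice 1: Δl = 2.8/cos(-9.0°) = 2.835 m; N'_1 = 49·cos(-9.0°) − 0·2.835 = 48.4; c'Δl = 34.59; W sinα = -7.7
Slice 2: Δl = 2.3/cos1.9° = 2.301 m; N'_2 = 97·cos1.9° − 8·2.301 = 78.5; c'Δl = 28.08; W sinα = 3.2
Slice 3: Δl = 1.2/cos9.5° = 1.217 m; N'_3 = 64·cos9.5° − 19·1.217 = 40.0; c'Δl = 14.84; W sinα = 10.6
Slice 4: Δl = 2.7/cos18.1° = 2.841 m; N'_4 = 164·cos18.1° − 5·2.841 = 141.7; c'Δl = 34.65; W sinα = 51.0
Slice 5: Δl = 1.7/cos28.3° = 1.931 m; N'_5 = 84·cos28.3° − 27·1.931 = 21.8; c'Δl = 23.56; W sinα = 39.8
Slice 6: Δl = 2.5/cos39.1° = 3.221 m; N'_6 = 56·cos39.1° − 12·3.221 = 4.8; c'Δl = 39.30; W sinα = 35.3
Σc'Δl = 175.0 kN/m; ΣN' = 335.3 kN/m; ΣW sinα = 132.2 kN/m
Resisting = 175.0 + 335.3·tan32.9° = 175.0 + 216.9 = 391.9 kN/m
FS = 391.9 / 132.2 = 2.964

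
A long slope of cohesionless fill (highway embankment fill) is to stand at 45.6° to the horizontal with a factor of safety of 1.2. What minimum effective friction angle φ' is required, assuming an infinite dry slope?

φ' = 50.8°

FS = tanφ'/tanβ ⇒ tanφ' = FS · tanβ = 1.2 · tan45.6° = 1.2254
φ' = arctan(1.2254) = 50.78°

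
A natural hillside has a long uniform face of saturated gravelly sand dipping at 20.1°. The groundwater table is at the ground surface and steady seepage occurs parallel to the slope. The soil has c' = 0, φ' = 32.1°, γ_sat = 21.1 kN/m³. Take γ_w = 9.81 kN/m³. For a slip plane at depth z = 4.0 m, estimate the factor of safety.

FS = 0.92

With seepage parallel to the slope and the water table at the surface, the effective normal stress on the slip plane uses the buoyant unit weight γ' = γ_sat − γ_w while the driving shear stress uses γ_sat:
FS = [c' + γ' z cos²β tanφ'] / [γ_sat z sinβ cosβ]
(For c' = 0 this reduces to FS = (γ'/γ_sat)·tanφ'/tanβ.)
γ' = 21.1 − 9.81 = 11.29 kN/m³
Numerator = 0.0 + 11.29·4.0·cos²20.1°·tan32.1° = 0.0 + 11.29·4.0·0.8819·0.6273 = 24.983 kPa
Denominator = 21.1·4.0·sin20.1°·cos20.1° = 21.1·4.0·0.3437·0.9391 = 27.238 kPa
FS = 24.983 / 27.238 = 0.917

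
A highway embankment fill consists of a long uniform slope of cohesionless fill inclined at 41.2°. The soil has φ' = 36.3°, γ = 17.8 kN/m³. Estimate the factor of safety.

FS = 0.84

For a dry cohesionless infinite slope the factor of safety is FS = tanφ' / tanβ.
FS = tan36.3° / tan41.2° = 0.7346 / 0.8754 = 0.839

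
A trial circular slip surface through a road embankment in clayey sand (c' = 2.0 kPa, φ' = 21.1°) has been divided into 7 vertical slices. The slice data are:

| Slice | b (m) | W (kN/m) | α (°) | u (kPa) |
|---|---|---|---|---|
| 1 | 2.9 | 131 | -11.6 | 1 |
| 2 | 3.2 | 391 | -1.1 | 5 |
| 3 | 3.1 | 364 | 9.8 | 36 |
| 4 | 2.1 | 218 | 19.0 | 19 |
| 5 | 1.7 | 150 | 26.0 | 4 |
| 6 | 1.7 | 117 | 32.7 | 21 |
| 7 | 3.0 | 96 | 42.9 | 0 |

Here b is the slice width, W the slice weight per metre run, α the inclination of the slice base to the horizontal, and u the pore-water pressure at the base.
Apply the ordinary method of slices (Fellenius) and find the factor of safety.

Ordinary method of slices: FS = Σ[c'·Δl_i + (W_i cosα_i − u_i·Δl_i)·tanφ'] / Σ W_i sinα_i, with Δl_i = b_i / cosα_i.
Slice 1: Δl = 2.9/cos(-11.6°) = 2.960 m; N'_1 = 131·cos(-11.6°) − 1·2.960 = 125.4; c'Δl = 5.92; W sinα = -26.3
Slice 2: Δl = 3.2/cos(-1.1°) = 3.201 m; N'_2 = 391·cos(-1.1°) − 5·3.201 = 374.9; c'Δl = 6.40; W sinα = -7.5
Slice 3: Δl = 3.1/cos9.8° = 3.146 m; N'_3 = 364·cos9.8° − 36·3.146 = 245.4; c'Δl = 6.29; W sinα = 62.0
Slice 4: Δl = 2.1/cos19.0° = 2.221 m; N'_4 = 218·cos19.0° − 19·2.221 = 163.9; c'Δl = 4.44; W sinα = 71.0
Slice 5: Δl = 1.7/cos26.0° = 1.891 m; N'_5 = 150·cos26.0° − 4·1.891 = 127.3; c'Δl = 3.78; W sinα = 65.8
Slice 6: Δl = 1.7/cos32.7° = 2.020 m; N'_6 = 117·cos32.7° − 21·2.020 = 56.0; c'Δl = 4.04; W sinα = 63.2
Slice 7: Δl = 3.0/cos42.9° = 4.095 m; N'_7 = 96·cos42.9° − 0·4.095 = 70.3; c'Δl = 8.19; W sinα = 65.3
Σc'Δl = 39.1 kN/m; ΣN' = 1163.3 kN/m; ΣW sinα = 293.4 kN/m
Resisting = 39.1 + 1163.3·tan21.1° = 39.1 + 448.9 = 487.9 kN/m
FS = 487.9 / 293.4 = 1.663

FS = 1.66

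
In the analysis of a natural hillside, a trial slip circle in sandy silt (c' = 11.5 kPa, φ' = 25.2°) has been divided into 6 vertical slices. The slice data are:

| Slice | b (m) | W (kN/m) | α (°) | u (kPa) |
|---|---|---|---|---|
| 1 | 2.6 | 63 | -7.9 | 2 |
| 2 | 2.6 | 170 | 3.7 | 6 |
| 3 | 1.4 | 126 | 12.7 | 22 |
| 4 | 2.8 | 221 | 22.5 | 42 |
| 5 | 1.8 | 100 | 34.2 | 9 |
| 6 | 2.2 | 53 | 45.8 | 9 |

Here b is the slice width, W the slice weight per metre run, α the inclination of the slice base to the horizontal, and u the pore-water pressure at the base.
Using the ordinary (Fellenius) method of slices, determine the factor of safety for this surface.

Ordinary method of slices: FS = Σ[c'·Δl_i + (W_i cosα_i − u_i·Δl_i)·tanφ'] / Σ W_i sinα_i, with Δl_i = b_i / cosα_i.
Slice 1: Δl = 2.6/cos(-7.9°) = 2.625 m; N'_1 = 63·cos(-7.9°) − 2·2.625 = 57.2; c'Δl = 30.19; W sinα = -8.7
Slice 2: Δl = 2.6/cos3.7° = 2.605 m; N'_2 = 170·cos3.7° − 6·2.605 = 154.0; c'Δl = 29.96; W sinα = 11.0
Slice 3: Δl = 1.4/cos12.7° = 1.435 m; N'_3 = 126·cos12.7° − 22·1.435 = 91.3; c'Δl = 16.50; W sinα = 27.7
Slice 4: Δl = 2.8/cos22.5° = 3.031 m; N'_4 = 221·cos22.5° − 42·3.031 = 76.9; c'Δl = 34.85; W sinα = 84.6
Slice 5: Δl = 1.8/cos34.2° = 2.176 m; N'_5 = 100·cos34.2° − 9·2.176 = 63.1; c'Δl = 25.03; W sinα = 56.2
Slice 6: Δl = 2.2/cos45.8° = 3.156 m; N'_6 = 53·cos45.8° − 9·3.156 = 8.5; c'Δl = 36.29; W sinα = 38.0
Σc'Δl = 172.8 kN/m; ΣN' = 451.1 kN/m; ΣW sinα = 208.8 kN/m
Resisting = 172.8 + 451.1·tan25.2° = 172.8 + 212.3 = 385.1 kN/m
FS = 385.1 / 208.8 = 1.844

FS = 1.84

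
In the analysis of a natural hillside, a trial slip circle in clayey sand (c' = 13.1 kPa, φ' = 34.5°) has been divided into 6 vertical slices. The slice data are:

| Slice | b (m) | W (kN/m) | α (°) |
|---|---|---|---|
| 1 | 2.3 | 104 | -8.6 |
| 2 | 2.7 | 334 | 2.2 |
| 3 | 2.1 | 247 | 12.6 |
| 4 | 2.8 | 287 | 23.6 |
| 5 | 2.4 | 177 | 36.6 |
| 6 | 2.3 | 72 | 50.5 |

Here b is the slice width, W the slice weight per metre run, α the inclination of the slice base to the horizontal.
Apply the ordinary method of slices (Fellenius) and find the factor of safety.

Ordinary method of slices: FS = Σ[c'·Δl_i + (W_i cosα_i)·tanφ'] / Σ W_i sinα_i, with Δl_i = b_i / cosα_i.
Slice 1: Δl = 2.3/cos(-8.6°) = 2.326 m; N'_1 = 104·cos(-8.6°) = 102.8; c'Δl = 30.47; W sinα = -15.6
Slice 2: Δl = 2.7/cos2.2° = 2.702 m; N'_2 = 334·cos2.2° = 333.8; c'Δl = 35.40; W sinα = 12.8
Slice 3: Δl = 2.1/cos12.6° = 2.152 m; N'_3 = 247·cos12.6° = 241.1; c'Δl = 28.19; W sinα = 53.9
Slice 4: Δl = 2.8/cos23.6° = 3.056 m; N'_4 = 287·cos23.6° = 263.0; c'Δl = 40.03; W sinα = 114.9
Slice 5: Δl = 2.4/cos36.6° = 2.989 m; N'_5 = 177·cos36.6° = 142.1; c'Δl = 39.16; W sinα = 105.5
Slice 6: Δl = 2.3/cos50.5° = 3.616 m; N'_6 = 72·cos50.5° = 45.8; c'Δl = 47.37; W sinα = 55.6
Σc'Δl = 220.6 kN/m; ΣN' = 1128.5 kN/m; ΣW sinα = 327.1 kN/m
Resisting = 220.6 + 1128.5·tan34.5° = 220.6 + 775.6 = 996.2 kN/m
FS = 996.2 / 327.1 = 3.045

FS = 3.05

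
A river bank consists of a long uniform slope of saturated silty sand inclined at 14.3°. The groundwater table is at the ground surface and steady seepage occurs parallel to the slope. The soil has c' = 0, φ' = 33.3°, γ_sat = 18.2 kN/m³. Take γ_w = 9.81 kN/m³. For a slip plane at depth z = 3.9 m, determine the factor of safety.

FS = 1.19

With seepage parallel to the slope and the water table at the surface, the effective normal stress on the slip plane uses the buoyant unit weight γ' = γ_sat − γ_w while the driving shear stress uses γ_sat:
FS = [c' + γ' z cos²β tanφ'] / [γ_sat z sinβ cosβ]
(For c' = 0 this reduces to FS = (γ'/γ_sat)·tanφ'/tanβ.)
γ' = 18.2 − 9.81 = 8.39 kN/m³
Numerator = 0.0 + 8.39·3.9·cos²14.3°·tan33.3° = 0.0 + 8.39·3.9·0.9390·0.6569 = 20.182 kPa
Denominator = 18.2·3.9·sin14.3°·cos14.3° = 18.2·3.9·0.2470·0.9690 = 16.989 kPa
FS = 20.182 / 16.989 = 1.188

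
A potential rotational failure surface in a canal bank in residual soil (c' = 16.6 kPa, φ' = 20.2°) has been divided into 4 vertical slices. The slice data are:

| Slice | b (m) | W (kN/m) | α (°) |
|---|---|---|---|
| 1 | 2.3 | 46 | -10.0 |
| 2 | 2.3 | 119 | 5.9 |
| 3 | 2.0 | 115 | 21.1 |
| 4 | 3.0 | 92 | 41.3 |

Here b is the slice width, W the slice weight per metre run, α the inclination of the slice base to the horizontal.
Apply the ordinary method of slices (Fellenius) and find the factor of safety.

Ordinary method of slices: FS = Σ[c'·Δl_i + (W_i cosα_i)·tanφ'] / Σ W_i sinα_i, with Δl_i = b_i / cosα_i.
Slice 1: Δl = 2.3/cos(-10.0°) = 2.335 m; N'_1 = 46·cos(-10.0°) = 45.3; c'Δl = 38.77; W sinα = -8.0
Slice 2: Δl = 2.3/cos5.9° = 2.312 m; N'_2 = 119·cos5.9° = 118.4; c'Δl = 38.38; W sinα = 12.2
Slice 3: Δl = 2.0/cos21.1° = 2.144 m; N'_3 = 115·cos21.1° = 107.3; c'Δl = 35.59; W sinα = 41.4
Slice 4: Δl = 3.0/cos41.3° = 3.993 m; N'_4 = 92·cos41.3° = 69.1; c'Δl = 66.29; W sinα = 60.7
Σc'Δl = 179.0 kN/m; ΣN' = 340.1 kN/m; ΣW sinα = 106.4 kN/m
Resisting = 179.0 + 340.1·tan20.2° = 179.0 + 125.1 = 304.2 kN/m
FS = 304.2 / 106.4 = 2.860

FS = 2.86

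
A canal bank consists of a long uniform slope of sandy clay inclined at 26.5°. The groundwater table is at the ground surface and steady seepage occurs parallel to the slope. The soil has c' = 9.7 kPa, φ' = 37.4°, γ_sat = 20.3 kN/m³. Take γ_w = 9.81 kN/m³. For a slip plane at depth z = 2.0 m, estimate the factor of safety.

With seepage parallel to the slope and the water table at the surface, the effective normal stress on the slip plane uses the buoyant unit weight γ' = γ_sat − γ_w while the driving shear stress uses γ_sat:
FS = [c' + γ' z cos²β tanφ'] / [γ_sat z sinβ cosβ]
γ' = 20.3 − 9.81 = 10.49 kN/m³
Numerator = 9.7 + 10.49·2.0·cos²26.5°·tan37.4° = 9.7 + 10.49·2.0·0.8009·0.7646 = 22.547 kPa
Denominator = 20.3·2.0·sin26.5°·cos26.5° = 20.3·2.0·0.4462·0.8949 = 16.212 kPa
FS = 22.547 / 16.212 = 1.391

FS = 1.39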